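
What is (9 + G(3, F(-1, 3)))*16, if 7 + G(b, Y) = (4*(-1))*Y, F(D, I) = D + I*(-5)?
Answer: 1056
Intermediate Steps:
F(D, I) = D - 5*I
G(b, Y) = -7 - 4*Y (G(b, Y) = -7 + (4*(-1))*Y = -7 - 4*Y)
(9 + G(3, F(-1, 3)))*16 = (9 + (-7 - 4*(-1 - 5*3)))*16 = (9 + (-7 - 4*(-1 - 15)))*16 = (9 + (-7 - 4*(-16)))*16 = (9 + (-7 + 64))*16 = (9 + 57)*16 = 66*16 = 1056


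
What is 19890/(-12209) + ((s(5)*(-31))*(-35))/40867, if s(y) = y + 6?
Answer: -667130215/498945203 ≈ -1.3371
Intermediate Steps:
s(y) = 6 + y
19890/(-12209) + ((s(5)*(-31))*(-35))/40867 = 19890/(-12209) + (((6 + 5)*(-31))*(-35))/40867 = 19890*(-1/12209) + ((11*(-31))*(-35))*(1/40867) = -19890/12209 - 341*(-35)*(1/40867) = -19890/12209 + 11935*(1/40867) = -19890/12209 + 11935/40867 = -667130215/498945203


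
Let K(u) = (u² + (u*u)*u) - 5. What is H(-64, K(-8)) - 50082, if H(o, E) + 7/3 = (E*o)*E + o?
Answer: -39550573/3 ≈ -1.3184e+7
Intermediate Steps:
K(u) = -5 + u² + u³ (K(u) = (u² + u²*u) - 5 = (u² + u³) - 5 = -5 + u² + u³)
H(o, E) = -7/3 + o + o*E² (H(o, E) = -7/3 + ((E*o)*E + o) = -7/3 + (o*E² + o) = -7/3 + (o + o*E²) = -7/3 + o + o*E²)
H(-64, K(-8)) - 50082 = (-7/3 - 64 - 64*(-5 + (-8)² + (-8)³)²) - 50082 = (-7/3 - 64 - 64*(-5 + 64 - 512)²) - 50082 = (-7/3 - 64 - 64*(-453)²) - 50082 = (-7/3 - 64 - 64*205209) - 50082 = (-7/3 - 64 - 13133376) - 50082 = -39400327/3 - 50082 = -39550573/3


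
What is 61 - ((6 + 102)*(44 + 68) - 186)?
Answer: -11849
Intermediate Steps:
61 - ((6 + 102)*(44 + 68) - 186) = 61 - (108*112 - 186) = 61 - (12096 - 186) = 61 - 1*11910 = 61 - 11910 = -11849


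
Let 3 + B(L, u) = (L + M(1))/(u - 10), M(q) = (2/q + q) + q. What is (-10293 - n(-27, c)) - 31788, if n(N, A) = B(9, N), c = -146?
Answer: -1556873/37 ≈ -42078.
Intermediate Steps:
M(q) = 2*q + 2/q (M(q) = (q + 2/q) + q = 2*q + 2/q)
B(L, u) = -3 + (4 + L)/(-10 + u) (B(L, u) = -3 + (L + (2*1 + 2/1))/(u - 10) = -3 + (L + (2 + 2*1))/(-10 + u) = -3 + (L + (2 + 2))/(-10 + u) = -3 + (L + 4)/(-10 + u) = -3 + (4 + L)/(-10 + u))
n(N, A) = (43 - 3*N)/(-10 + N) (n(N, A) = (34 + 9 - 3*N)/(-10 + N) = (43 - 3*N)/(-10 + N))
(-10293 - n(-27, c)) - 31788 = (-10293 - (43 - 3*(-27))/(-10 - 27)) - 31788 = (-10293 - (43 + 81)/(-37)) - 31788 = (-10293 - (-1)*124/37) - 31788 = (-10293 - 1*(-124/37)) - 31788 = (-10293 + 124/37) - 31788 = -380717/37 - 31788 = -1556873/37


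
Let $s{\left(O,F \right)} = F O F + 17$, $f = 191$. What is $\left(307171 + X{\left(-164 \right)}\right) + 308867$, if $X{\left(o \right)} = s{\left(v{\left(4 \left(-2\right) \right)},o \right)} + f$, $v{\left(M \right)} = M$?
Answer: $401078$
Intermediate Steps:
$s{\left(O,F \right)} = 17 + O F^{2}$ ($s{\left(O,F \right)} = O F^{2} + 17 = 17 + O F^{2}$)
$X{\left(o \right)} = 208 - 8 o^{2}$ ($X{\left(o \right)} = \left(17 + 4 \left(-2\right) o^{2}\right) + 191 = \left(17 - 8 o^{2}\right) + 191 = 208 - 8 o^{2}$)
$\left(307171 + X{\left(-164 \right)}\right) + 308867 = \left(307171 + \left(208 - 8 \left(-164\right)^{2}\right)\right) + 308867 = \left(307171 + \left(208 - 215168\right)\right) + 308867 = \left(307171 - 214960\right) + 308867 = 92211 + 308867 = 401078$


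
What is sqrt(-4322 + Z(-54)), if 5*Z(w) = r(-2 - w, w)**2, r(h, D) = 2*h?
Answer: I*sqrt(53970)/5 ≈ 46.463*I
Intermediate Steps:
Z(w) = (-4 - 2*w)**2/5 (Z(w) = (2*(-2 - w))**2/5 = (-4 - 2*w)**2/5)
sqrt(-4322 + Z(-54)) = sqrt(-4322 + 4*(2 - 54)**2/5) = sqrt(-4322 + (4/5)*(-52)**2) = sqrt(-4322 + (4/5)*2704) = sqrt(-4322 + 10816/5) = sqrt(-10794/5) = I*sqrt(53970)/5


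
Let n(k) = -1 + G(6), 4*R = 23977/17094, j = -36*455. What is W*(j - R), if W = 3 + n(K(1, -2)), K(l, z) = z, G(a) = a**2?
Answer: -21280434283/34188 ≈ -6.2245e+5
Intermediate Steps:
j = -16380
R = 23977/68376 (R = (23977/17094)/4 = (23977*(1/17094))/4 = (1/4)*(23977/17094) = 23977/68376 ≈ 0.35066)
n(k) = 35 (n(k) = -1 + 6**2 = -1 + 36 = 35)
W = 38 (W = 3 + 35 = 38)
W*(j - R) = 38*(-16380 - 1*23977/68376) = 38*(-16380 - 23977/68376) = 38*(-1120022857/68376) = -21280434283/34188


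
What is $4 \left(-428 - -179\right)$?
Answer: $-996$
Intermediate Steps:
$4 \left(-428 - -179\right) = 4 \left(-428 + 179\right) = 4 \left(-249\right) = -996$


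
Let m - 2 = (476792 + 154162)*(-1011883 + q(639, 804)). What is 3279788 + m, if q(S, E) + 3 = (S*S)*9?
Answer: 1680235674652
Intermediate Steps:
q(S, E) = -3 + 9*S² (q(S, E) = -3 + (S*S)*9 = -3 + S²*9 = -3 + 9*S²)
m = 1680232394864 (m = 2 + (476792 + 154162)*(-1011883 + (-3 + 9*639²)) = 2 + 630954*(-1011883 + (-3 + 9*408321)) = 2 + 630954*(-1011883 + (-3 + 3674889)) = 2 + 630954*(-1011883 + 3674886) = 2 + 630954*2663003 = 2 + 1680232394862 = 1680232394864)
3279788 + m = 3279788 + 1680232394864 = 1680235674652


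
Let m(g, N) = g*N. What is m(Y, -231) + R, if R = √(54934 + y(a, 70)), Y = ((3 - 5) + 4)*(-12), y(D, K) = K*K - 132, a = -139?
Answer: 5544 + √59702 ≈ 5788.3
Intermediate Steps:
y(D, K) = -132 + K² (y(D, K) = K² - 132 = -132 + K²)
Y = -24 (Y = (-2 + 4)*(-12) = 2*(-12) = -24)
m(g, N) = N*g
R = √59702 (R = √(54934 + (-132 + 70²)) = √(54934 + (-132 + 4900)) = √(54934 + 4768) = √59702 ≈ 244.34)
m(Y, -231) + R = -231*(-24) + √59702 = 5544 + √59702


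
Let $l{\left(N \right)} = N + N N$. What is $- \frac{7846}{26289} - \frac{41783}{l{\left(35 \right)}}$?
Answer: $- \frac{5864123}{175260} \approx -33.46$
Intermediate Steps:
$l{\left(N \right)} = N + N^{2}$
$- \frac{7846}{26289} - \frac{41783}{l{\left(35 \right)}} = - \frac{7846}{26289} - \frac{41783}{35 \left(1 + 35\right)} = \left(-7846\right) \frac{1}{26289} - \frac{41783}{35 \cdot 36} = - \frac{7846}{26289} - \frac{41783}{1260} = - \frac{7846}{26289} - \frac{5969}{180} = - \frac{5864123}{175260}$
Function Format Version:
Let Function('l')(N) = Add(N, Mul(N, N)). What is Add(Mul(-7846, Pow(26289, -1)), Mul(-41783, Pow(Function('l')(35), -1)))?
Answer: Rational(-5864123, 175260) ≈ -33.460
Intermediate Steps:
Function('l')(N) = Add(N, Pow(N, 2))
Add(Mul(-7846, Pow(26289, -1)), Mul(-41783, Pow(Function('l')(35), -1))) = Add(Mul(-7846, Pow(26289, -1)), Mul(-41783, Pow(Mul(35, Add(1, 35)), -1))) = Add(Mul(-7846, Rational(1, 26289)), Mul(-41783, Pow(Mul(35, 36), -1))) = Add(Rational(-7846, 26289), Mul(-41783, Pow(1260, -1))) = Add(Rational(-7846, 26289), Mul(-41783, Rational(1, 1260))) = Add(Rational(-7846, 26289), Rational(-5969, 180)) = Rational(-5864123, 175260)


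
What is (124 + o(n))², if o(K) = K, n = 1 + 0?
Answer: 15625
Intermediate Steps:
n = 1
(124 + o(n))² = (124 + 1)² = 125² = 15625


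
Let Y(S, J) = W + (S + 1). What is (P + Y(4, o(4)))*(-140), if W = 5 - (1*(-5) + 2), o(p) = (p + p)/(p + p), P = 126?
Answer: -19460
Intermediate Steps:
o(p) = 1 (o(p) = (2*p)/((2*p)) = (2*p)*(1/(2*p)) = 1)
W = 8 (W = 5 - (-5 + 2) = 5 - 1*(-3) = 5 + 3 = 8)
Y(S, J) = 9 + S (Y(S, J) = 8 + (S + 1) = 8 + (1 + S) = 9 + S)
(P + Y(4, o(4)))*(-140) = (126 + (9 + 4))*(-140) = (126 + 13)*(-140) = 139*(-140) = -19460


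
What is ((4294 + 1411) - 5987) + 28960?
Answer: 28678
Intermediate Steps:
((4294 + 1411) - 5987) + 28960 = (5705 - 5987) + 28960 = -282 + 28960 = 28678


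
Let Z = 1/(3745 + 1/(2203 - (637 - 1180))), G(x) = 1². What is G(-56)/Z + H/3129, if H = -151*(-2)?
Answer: 32178748751/8592234 ≈ 3745.1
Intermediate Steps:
G(x) = 1
H = 302
Z = 2746/10283771 (Z = 1/(3745 + 1/(2203 - 1*(-543))) = 1/(3745 + 1/(2203 + 543)) = 1/(3745 + 1/2746) = 1/(10283771/2746) = 2746/10283771 ≈ 0.00026702)
G(-56)/Z + H/3129 = 1/(2746/10283771) + 302/3129 = 1*(10283771/2746) + 302*(1/3129) = 10283771/2746 + 302/3129 = 32178748751/8592234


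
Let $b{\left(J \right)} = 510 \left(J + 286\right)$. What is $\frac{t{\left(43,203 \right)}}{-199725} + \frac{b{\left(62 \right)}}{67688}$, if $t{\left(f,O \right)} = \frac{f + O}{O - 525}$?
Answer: $\frac{237791933276}{90689863075} \approx 2.622$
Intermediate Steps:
$b{\left(J \right)} = 145860 + 510 J$ ($b{\left(J \right)} = 510 \left(286 + J\right) = 145860 + 510 J$)
$t{\left(f,O \right)} = \frac{O + f}{-525 + O}$
$\frac{t{\left(43,203 \right)}}{-199725} + \frac{b{\left(62 \right)}}{67688} = \frac{\frac{1}{-525 + 203} \left(203 + 43\right)}{-199725} + \frac{145860 + 510 \cdot 62}{67688} = \frac{1}{-322} \cdot 246 \left(- \frac{1}{199725}\right) + \left(145860 + 31620\right) \frac{1}{67688} = \left(- \frac{1}{322}\right) 246 \left(- \frac{1}{199725}\right) + 177480 \cdot \frac{1}{67688} = \left(- \frac{123}{161}\right) \left(- \frac{1}{199725}\right) + \frac{22185}{8461} = \frac{41}{10718575} + \frac{22185}{8461} = \frac{237791933276}{90689863075}$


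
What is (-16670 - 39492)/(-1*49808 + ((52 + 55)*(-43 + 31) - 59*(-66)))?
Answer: 28081/23599 ≈ 1.1899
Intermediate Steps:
(-16670 - 39492)/(-1*49808 + ((52 + 55)*(-43 + 31) - 59*(-66))) = -56162/(-49808 + (107*(-12) + 3894)) = -56162/(-49808 + (-1284 + 3894)) = -56162/(-49808 + 2610) = -56162/(-47198) = -56162*(-1/47198) = 28081/23599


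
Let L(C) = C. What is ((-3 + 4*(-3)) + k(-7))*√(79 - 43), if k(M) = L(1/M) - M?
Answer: -342/7 ≈ -48.857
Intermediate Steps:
k(M) = 1/M - M
((-3 + 4*(-3)) + k(-7))*√(79 - 43) = ((-3 + 4*(-3)) + (1/(-7) - 1*(-7)))*√(79 - 43) = ((-3 - 12) + (-⅐ + 7))*√36 = (-15 + 48/7)*6 = -57/7*6 = -342/7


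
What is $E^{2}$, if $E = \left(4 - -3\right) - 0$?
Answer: $49$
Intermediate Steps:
$E = 7$ ($E = \left(4 + 3\right) + 0 = 7 + 0 = 7$)
$E^{2} = 7^{2} = 49$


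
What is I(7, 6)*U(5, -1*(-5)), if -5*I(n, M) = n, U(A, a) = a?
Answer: -7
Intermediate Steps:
I(n, M) = -n/5
I(7, 6)*U(5, -1*(-5)) = (-1/5*7)*(-1*(-5)) = -7/5*5 = -7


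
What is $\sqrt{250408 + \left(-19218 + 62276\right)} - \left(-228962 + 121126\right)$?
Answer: $107836 + \sqrt{293466} \approx 1.0838 \cdot 10^{5}$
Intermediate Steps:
$\sqrt{250408 + \left(-19218 + 62276\right)} - \left(-228962 + 121126\right) = \sqrt{250408 + 43058} - -107836 = \sqrt{293466} + 107836 = 107836 + \sqrt{293466}$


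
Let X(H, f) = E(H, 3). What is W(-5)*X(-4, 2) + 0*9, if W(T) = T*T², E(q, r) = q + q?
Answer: 1000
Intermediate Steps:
E(q, r) = 2*q
W(T) = T³
X(H, f) = 2*H
W(-5)*X(-4, 2) + 0*9 = (-5)³*(2*(-4)) + 0*9 = -125*(-8) + 0 = 1000 + 0 = 1000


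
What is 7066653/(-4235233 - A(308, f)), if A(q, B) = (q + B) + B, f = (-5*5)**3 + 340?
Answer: -2355551/1401657 ≈ -1.6805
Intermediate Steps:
f = -15285 (f = (-25)**3 + 340 = -15625 + 340 = -15285)
A(q, B) = q + 2*B (A(q, B) = (B + q) + B = q + 2*B)
7066653/(-4235233 - A(308, f)) = 7066653/(-4235233 - (308 + 2*(-15285))) = 7066653/(-4235233 - (308 - 30570)) = 7066653/(-4235233 - 1*(-30262)) = 7066653/(-4235233 + 30262) = 7066653/(-4204971) = 7066653*(-1/4204971) = -2355551/1401657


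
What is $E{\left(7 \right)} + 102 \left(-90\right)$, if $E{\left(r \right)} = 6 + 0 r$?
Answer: $-9174$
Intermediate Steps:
$E{\left(r \right)} = 6$ ($E{\left(r \right)} = 6 + 0 = 6$)
$E{\left(7 \right)} + 102 \left(-90\right) = 6 + 102 \left(-90\right) = 6 - 9180 = -9174$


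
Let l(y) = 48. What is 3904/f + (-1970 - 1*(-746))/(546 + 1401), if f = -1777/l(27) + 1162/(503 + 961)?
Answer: -678358152/6258307 ≈ -108.39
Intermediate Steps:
f = -106073/2928 (f = -1777/48 + 1162/(503 + 961) = -1777*1/48 + 1162/1464 = -1777/48 + 1162*(1/1464) = -1777/48 + 581/732 = -106073/2928 ≈ -36.227)
3904/f + (-1970 - 1*(-746))/(546 + 1401) = 3904/(-106073/2928) + (-1970 - 1*(-746))/(546 + 1401) = 3904*(-2928/106073) + (-1970 + 746)/1947 = -11430912/106073 - 1224*1/1947 = -11430912/106073 - 408/649 = -678358152/6258307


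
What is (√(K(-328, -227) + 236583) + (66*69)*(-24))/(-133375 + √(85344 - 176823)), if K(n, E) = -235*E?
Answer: (109296 - 2*√72482)/(133375 - I*√91479) ≈ 0.81542 + 0.0018491*I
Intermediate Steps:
(√(K(-328, -227) + 236583) + (66*69)*(-24))/(-133375 + √(85344 - 176823)) = (√(-235*(-227) + 236583) + (66*69)*(-24))/(-133375 + √(85344 - 176823)) = (√(53345 + 236583) + 4554*(-24))/(-133375 + √(-91479)) = (√289928 - 109296)/(-133375 + I*√91479) = (2*√72482 - 109296)/(-133375 + I*√91479) = (-109296 + 2*√72482)/(-133375 + I*√91479)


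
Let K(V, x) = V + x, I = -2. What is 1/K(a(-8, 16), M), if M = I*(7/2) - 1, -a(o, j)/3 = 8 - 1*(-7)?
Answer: -1/53 ≈ -0.018868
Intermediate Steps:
a(o, j) = -45 (a(o, j) = -3*(8 - 1*(-7)) = -3*(8 + 7) = -3*15 = -45)
M = -8 (M = -14/2 - 1 = -2*7/2 - 1 = -7 - 1 = -8)
1/K(a(-8, 16), M) = 1/(-45 - 8) = 1/(-53) = -1/53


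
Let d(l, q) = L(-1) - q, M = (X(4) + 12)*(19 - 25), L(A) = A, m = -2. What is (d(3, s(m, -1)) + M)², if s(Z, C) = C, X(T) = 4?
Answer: 9216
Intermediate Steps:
M = -96 (M = (4 + 12)*(19 - 25) = 16*(-6) = -96)
d(l, q) = -1 - q
(d(3, s(m, -1)) + M)² = ((-1 - 1*(-1)) - 96)² = ((-1 + 1) - 96)² = (0 - 96)² = (-96)² = 9216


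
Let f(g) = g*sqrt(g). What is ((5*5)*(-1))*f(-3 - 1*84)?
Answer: 2175*I*sqrt(87) ≈ 20287.0*I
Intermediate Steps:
f(g) = g**(3/2)
((5*5)*(-1))*f(-3 - 1*84) = ((5*5)*(-1))*(-3 - 1*84)**(3/2) = (25*(-1))*(-3 - 84)**(3/2) = -(-2175)*I*sqrt(87) = 2175*I*sqrt(87)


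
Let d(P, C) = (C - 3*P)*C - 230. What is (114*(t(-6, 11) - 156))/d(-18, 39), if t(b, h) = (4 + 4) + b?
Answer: -17556/3397 ≈ -5.1681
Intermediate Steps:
d(P, C) = -230 + C*(C - 3*P) (d(P, C) = C*(C - 3*P) - 230 = -230 + C*(C - 3*P))
t(b, h) = 8 + b
(114*(t(-6, 11) - 156))/d(-18, 39) = (114*((8 - 6) - 156))/(-230 + 39**2 - 3*39*(-18)) = (114*(2 - 156))/(-230 + 1521 + 2106) = (114*(-154))/3397 = -17556*1/3397 = -17556/3397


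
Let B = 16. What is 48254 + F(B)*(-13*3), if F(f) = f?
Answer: 47630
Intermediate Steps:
48254 + F(B)*(-13*3) = 48254 + 16*(-13*3) = 48254 + 16*(-39) = 48254 - 624 = 47630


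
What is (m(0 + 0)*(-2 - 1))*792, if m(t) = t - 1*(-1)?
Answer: -2376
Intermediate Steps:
m(t) = 1 + t (m(t) = t + 1 = 1 + t)
(m(0 + 0)*(-2 - 1))*792 = ((1 + (0 + 0))*(-2 - 1))*792 = ((1 + 0)*(-3))*792 = (1*(-3))*792 = -3*792 = -2376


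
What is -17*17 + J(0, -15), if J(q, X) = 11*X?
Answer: -454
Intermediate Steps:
-17*17 + J(0, -15) = -17*17 + 11*(-15) = -289 - 165 = -454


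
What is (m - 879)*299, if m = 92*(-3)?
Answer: -345345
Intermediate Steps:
m = -276
(m - 879)*299 = (-276 - 879)*299 = -1155*299 = -345345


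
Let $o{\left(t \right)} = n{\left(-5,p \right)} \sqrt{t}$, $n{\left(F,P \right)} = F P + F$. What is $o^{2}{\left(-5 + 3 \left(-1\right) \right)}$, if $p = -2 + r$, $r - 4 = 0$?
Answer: $-1800$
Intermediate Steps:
$r = 4$ ($r = 4 + 0 = 4$)
$p = 2$ ($p = -2 + 4 = 2$)
$n{\left(F,P \right)} = F + F P$
$o{\left(t \right)} = - 15 \sqrt{t}$ ($o{\left(t \right)} = - 5 \left(1 + 2\right) \sqrt{t} = \left(-5\right) 3 \sqrt{t} = - 15 \sqrt{t}$)
$o^{2}{\left(-5 + 3 \left(-1\right) \right)} = \left(- 15 \sqrt{-5 + 3 \left(-1\right)}\right)^{2} = \left(- 15 \sqrt{-5 - 3}\right)^{2} = \left(- 15 \sqrt{-8}\right)^{2} = \left(- 15 \cdot 2 i \sqrt{2}\right)^{2} = \left(- 30 i \sqrt{2}\right)^{2} = -1800$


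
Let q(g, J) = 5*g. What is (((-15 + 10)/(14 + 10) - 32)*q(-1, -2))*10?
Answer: 19325/12 ≈ 1610.4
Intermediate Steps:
(((-15 + 10)/(14 + 10) - 32)*q(-1, -2))*10 = (((-15 + 10)/(14 + 10) - 32)*(5*(-1)))*10 = ((-5/24 - 32)*(-5))*10 = -773/24*(-5)*10 = (3865/24)*10 = 19325/12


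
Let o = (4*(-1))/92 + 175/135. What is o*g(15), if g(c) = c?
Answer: 3890/207 ≈ 18.792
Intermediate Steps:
o = 778/621 (o = -4*1/92 + 175*(1/135) = -1/23 + 35/27 = 778/621 ≈ 1.2528)
o*g(15) = (778/621)*15 = 3890/207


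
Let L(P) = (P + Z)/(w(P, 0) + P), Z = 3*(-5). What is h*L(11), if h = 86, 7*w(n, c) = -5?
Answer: -301/9 ≈ -33.444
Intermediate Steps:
Z = -15
w(n, c) = -5/7 (w(n, c) = (1/7)*(-5) = -5/7)
L(P) = (-15 + P)/(-5/7 + P) (L(P) = (P - 15)/(-5/7 + P) = (-15 + P)/(-5/7 + P))
h*L(11) = 86*(7*(-15 + 11)/(-5 + 7*11)) = 86*(7*(-4)/(-5 + 77)) = 86*(7*(-4)/72) = 86*(7*(1/72)*(-4)) = 86*(-7/18) = -301/9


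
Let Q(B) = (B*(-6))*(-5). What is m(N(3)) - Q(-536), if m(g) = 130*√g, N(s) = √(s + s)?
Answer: 16080 + 130*6^(¼) ≈ 16283.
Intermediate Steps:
N(s) = √2*√s (N(s) = √(2*s) = √2*√s)
Q(B) = 30*B (Q(B) = -6*B*(-5) = 30*B)
m(N(3)) - Q(-536) = 130*√(√2*√3) - 30*(-536) = 130*√(√6) - 1*(-16080) = 130*6^(¼) + 16080 = 16080 + 130*6^(¼)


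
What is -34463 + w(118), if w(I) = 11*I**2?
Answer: 118701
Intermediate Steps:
-34463 + w(118) = -34463 + 11*118**2 = -34463 + 11*13924 = -34463 + 153164 = 118701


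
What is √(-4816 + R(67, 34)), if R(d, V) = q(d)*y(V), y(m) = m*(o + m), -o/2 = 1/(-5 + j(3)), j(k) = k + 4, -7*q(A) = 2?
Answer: 2*I*√62923/7 ≈ 71.67*I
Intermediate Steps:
q(A) = -2/7 (q(A) = -⅐*2 = -2/7)
j(k) = 4 + k
o = -1 (o = -2/(-5 + (4 + 3)) = -2/(-5 + 7) = -2/2 = -2*½ = -1)
y(m) = m*(-1 + m)
R(d, V) = -2*V*(-1 + V)/7
√(-4816 + R(67, 34)) = √(-4816 + (2/7)*34*(1 - 1*34)) = √(-4816 + (2/7)*34*(1 - 34)) = √(-4816 + (2/7)*34*(-33)) = √(-4816 - 2244/7) = √(-35956/7) = 2*I*√62923/7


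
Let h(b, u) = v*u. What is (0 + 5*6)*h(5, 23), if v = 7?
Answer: 4830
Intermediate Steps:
h(b, u) = 7*u
(0 + 5*6)*h(5, 23) = (0 + 5*6)*(7*23) = (0 + 30)*161 = 30*161 = 4830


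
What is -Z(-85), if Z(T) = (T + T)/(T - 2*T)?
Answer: 2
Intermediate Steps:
Z(T) = -2 (Z(T) = (2*T)/((-T)) = (2*T)*(-1/T) = -2)
-Z(-85) = -1*(-2) = 2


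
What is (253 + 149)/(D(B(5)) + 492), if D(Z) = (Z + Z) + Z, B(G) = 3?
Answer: 134/167 ≈ 0.80239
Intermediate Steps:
D(Z) = 3*Z (D(Z) = 2*Z + Z = 3*Z)
(253 + 149)/(D(B(5)) + 492) = (253 + 149)/(3*3 + 492) = 402/(9 + 492) = 402/501 = 402*(1/501) = 134/167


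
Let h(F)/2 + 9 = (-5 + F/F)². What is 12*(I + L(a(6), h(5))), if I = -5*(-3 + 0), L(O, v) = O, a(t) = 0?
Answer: 180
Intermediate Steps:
h(F) = 14 (h(F) = -18 + 2*(-5 + F/F)² = -18 + 2*(-5 + 1)² = -18 + 2*(-4)² = -18 + 2*16 = -18 + 32 = 14)
I = 15 (I = -5*(-3) = 15)
12*(I + L(a(6), h(5))) = 12*(15 + 0) = 12*15 = 180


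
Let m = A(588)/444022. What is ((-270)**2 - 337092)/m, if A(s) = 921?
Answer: -39102353408/307 ≈ -1.2737e+8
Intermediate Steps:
m = 921/444022 ≈ 0.0020742
((-270)**2 - 337092)/m = ((-270)**2 - 337092)/(921/444022) = (72900 - 337092)*(444022/921) = -264192*444022/921 = -39102353408/307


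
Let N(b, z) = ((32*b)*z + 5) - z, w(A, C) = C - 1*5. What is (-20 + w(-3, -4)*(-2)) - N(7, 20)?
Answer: -4467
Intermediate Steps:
w(A, C) = -5 + C (w(A, C) = C - 5 = -5 + C)
N(b, z) = 5 - z + 32*b*z (N(b, z) = (32*b*z + 5) - z = (5 + 32*b*z) - z = 5 - z + 32*b*z)
(-20 + w(-3, -4)*(-2)) - N(7, 20) = (-20 + (-5 - 4)*(-2)) - (5 - 1*20 + 32*7*20) = (-20 - 9*(-2)) - (5 - 20 + 4480) = (-20 + 18) - 1*4465 = -2 - 4465 = -4467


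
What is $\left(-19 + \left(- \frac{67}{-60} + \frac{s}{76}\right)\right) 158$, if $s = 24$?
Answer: $- \frac{1582133}{570} \approx -2775.7$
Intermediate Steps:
$\left(-19 + \left(- \frac{67}{-60} + \frac{s}{76}\right)\right) 158 = \left(-19 + \left(- \frac{67}{-60} + \frac{24}{76}\right)\right) 158 = \left(-19 + \left(\left(-67\right) \left(- \frac{1}{60}\right) + 24 \cdot \frac{1}{76}\right)\right) 158 = \left(-19 + \left(\frac{67}{60} + \frac{6}{19}\right)\right) 158 = \left(-19 + \frac{1633}{1140}\right) 158 = \left(- \frac{20027}{1140}\right) 158 = - \frac{1582133}{570}$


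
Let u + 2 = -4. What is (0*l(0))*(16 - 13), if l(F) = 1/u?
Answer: 0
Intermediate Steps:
u = -6 (u = -2 - 4 = -6)
l(F) = -⅙ (l(F) = 1/(-6) = -⅙)
(0*l(0))*(16 - 13) = (0*(-⅙))*(16 - 13) = 0*3 = 0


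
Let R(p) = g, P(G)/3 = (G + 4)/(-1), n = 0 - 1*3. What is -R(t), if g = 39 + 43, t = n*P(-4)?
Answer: -82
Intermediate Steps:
n = -3 (n = 0 - 3 = -3)
P(G) = -12 - 3*G (P(G) = 3*((G + 4)/(-1)) = 3*(-(4 + G)) = 3*(-4 - G) = -12 - 3*G)
t = 0 (t = -3*(-12 - 3*(-4)) = -3*(-12 + 12) = -3*0 = 0)
g = 82
R(p) = 82
-R(t) = -1*82 = -82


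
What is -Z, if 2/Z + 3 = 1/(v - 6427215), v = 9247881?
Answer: 5641332/8461997 ≈ 0.66667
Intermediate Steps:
Z = -5641332/8461997 (Z = 2/(-3 + 1/(9247881 - 6427215)) = 2/(-3 + 1/2820666) = 2/(-8461997/2820666) = 2*(-2820666/8461997) = -5641332/8461997 ≈ -0.66667)
-Z = -1*(-5641332/8461997) = 5641332/8461997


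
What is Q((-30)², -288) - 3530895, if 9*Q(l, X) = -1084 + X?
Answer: -31779427/9 ≈ -3.5310e+6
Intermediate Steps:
Q(l, X) = -1084/9 + X/9 (Q(l, X) = (-1084 + X)/9 = -1084/9 + X/9)
Q((-30)², -288) - 3530895 = (-1084/9 + (⅑)*(-288)) - 3530895 = (-1084/9 - 32) - 3530895 = -1372/9 - 3530895 = -31779427/9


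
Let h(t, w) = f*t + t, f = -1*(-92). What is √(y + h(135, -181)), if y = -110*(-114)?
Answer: √25095 ≈ 158.41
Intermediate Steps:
f = 92
h(t, w) = 93*t (h(t, w) = 92*t + t = 93*t)
y = 12540
√(y + h(135, -181)) = √(12540 + 93*135) = √(12540 + 12555) = √25095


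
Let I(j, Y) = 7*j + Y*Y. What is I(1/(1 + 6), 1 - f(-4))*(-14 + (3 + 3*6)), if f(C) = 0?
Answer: 14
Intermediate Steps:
I(j, Y) = Y² + 7*j (I(j, Y) = 7*j + Y² = Y² + 7*j)
I(1/(1 + 6), 1 - f(-4))*(-14 + (3 + 3*6)) = ((1 - 1*0)² + 7/(1 + 6))*(-14 + (3 + 3*6)) = ((1 + 0)² + 7/7)*(-14 + (3 + 18)) = (1² + 7*(⅐))*(-14 + 21) = (1 + 1)*7 = 2*7 = 14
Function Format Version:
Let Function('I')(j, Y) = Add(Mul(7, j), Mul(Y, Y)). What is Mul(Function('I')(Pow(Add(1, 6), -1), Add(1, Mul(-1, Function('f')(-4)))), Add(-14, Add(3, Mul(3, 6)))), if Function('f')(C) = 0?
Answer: 14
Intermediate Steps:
Function('I')(j, Y) = Add(Pow(Y, 2), Mul(7, j)) (Function('I')(j, Y) = Add(Mul(7, j), Pow(Y, 2)) = Add(Pow(Y, 2), Mul(7, j)))
Mul(Function('I')(Pow(Add(1, 6), -1), Add(1, Mul(-1, Function('f')(-4)))), Add(-14, Add(3, Mul(3, 6)))) = Mul(Add(Pow(Add(1, Mul(-1, 0)), 2), Mul(7, Pow(Add(1, 6), -1))), Add(-14, Add(3, Mul(3, 6)))) = Mul(Add(Pow(Add(1, 0), 2), Mul(7, Pow(7, -1))), Add(-14, Add(3, 18))) = Mul(Add(Pow(1, 2), Mul(7, Rational(1, 7))), Add(-14, 21)) = Mul(Add(1, 1), 7) = Mul(2, 7) = 14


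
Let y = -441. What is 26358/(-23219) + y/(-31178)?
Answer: -115935735/103417426 ≈ -1.1210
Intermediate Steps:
26358/(-23219) + y/(-31178) = 26358/(-23219) - 441/(-31178) = 26358*(-1/23219) - 441*(-1/31178) = -26358/23219 + 63/4454 = -115935735/103417426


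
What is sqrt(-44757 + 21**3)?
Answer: 6*I*sqrt(986) ≈ 188.4*I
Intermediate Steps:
sqrt(-44757 + 21**3) = sqrt(-44757 + 9261) = sqrt(-35496) = 6*I*sqrt(986)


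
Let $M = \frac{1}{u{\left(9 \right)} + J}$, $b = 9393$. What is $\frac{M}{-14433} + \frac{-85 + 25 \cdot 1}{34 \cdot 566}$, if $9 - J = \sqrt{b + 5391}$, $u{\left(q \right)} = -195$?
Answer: $- \frac{148559}{47657766} - \frac{2 \sqrt{231}}{71486649} \approx -0.0031176$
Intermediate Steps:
$J = 9 - 8 \sqrt{231}$ ($J = 9 - \sqrt{9393 + 5391} = 9 - \sqrt{14784} = 9 - 8 \sqrt{231} \approx -112.59$)
$M = \frac{1}{-186 - 8 \sqrt{231}}$ ($M = \frac{1}{-195 + \left(9 - 8 \sqrt{231}\right)} = \frac{1}{-186 - 8 \sqrt{231}} \approx -0.0032511$)
$\frac{M}{-14433} + \frac{-85 + 25 \cdot 1}{34 \cdot 566} = \frac{- \frac{31}{3302} + \frac{2 \sqrt{231}}{4953}}{-14433} + \frac{-85 + 25 \cdot 1}{34 \cdot 566} = \left(- \frac{31}{3302} + \frac{2 \sqrt{231}}{4953}\right) \left(- \frac{1}{14433}\right) + \frac{-85 + 25}{19244} = \left(\frac{31}{47657766} - \frac{2 \sqrt{231}}{71486649}\right) - \frac{15}{4811} = - \frac{148559}{47657766} - \frac{2 \sqrt{231}}{71486649}$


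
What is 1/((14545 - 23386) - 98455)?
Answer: -1/107296 ≈ -9.3200e-6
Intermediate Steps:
1/((14545 - 23386) - 98455) = 1/(-8841 - 98455) = 1/(-107296) = -1/107296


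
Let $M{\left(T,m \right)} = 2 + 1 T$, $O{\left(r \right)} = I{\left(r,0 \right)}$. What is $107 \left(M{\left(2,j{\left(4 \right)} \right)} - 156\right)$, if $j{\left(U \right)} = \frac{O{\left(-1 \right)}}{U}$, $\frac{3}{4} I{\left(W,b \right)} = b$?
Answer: $-16264$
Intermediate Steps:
$I{\left(W,b \right)} = \frac{4 b}{3}$
$O{\left(r \right)} = 0$ ($O{\left(r \right)} = \frac{4}{3} \cdot 0 = 0$)
$j{\left(U \right)} = 0$ ($j{\left(U \right)} = \frac{0}{U} = 0$)
$M{\left(T,m \right)} = 2 + T$
$107 \left(M{\left(2,j{\left(4 \right)} \right)} - 156\right) = 107 \left(\left(2 + 2\right) - 156\right) = 107 \left(4 - 156\right) = 107 \left(-152\right) = -16264$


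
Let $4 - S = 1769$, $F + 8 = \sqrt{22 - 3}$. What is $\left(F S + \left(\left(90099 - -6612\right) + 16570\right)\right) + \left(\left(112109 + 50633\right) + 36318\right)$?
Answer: $326461 - 1765 \sqrt{19} \approx 3.1877 \cdot 10^{5}$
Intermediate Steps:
$F = -8 + \sqrt{19}$ ($F = -8 + \sqrt{22 - 3} = -8 + \sqrt{19} \approx -3.6411$)
$S = -1765$ ($S = 4 - 1769 = -1765$)
$\left(F S + \left(\left(90099 - -6612\right) + 16570\right)\right) + \left(\left(112109 + 50633\right) + 36318\right) = \left(\left(-8 + \sqrt{19}\right) \left(-1765\right) + \left(\left(90099 - -6612\right) + 16570\right)\right) + \left(\left(112109 + 50633\right) + 36318\right) = \left(\left(14120 - 1765 \sqrt{19}\right) + \left(\left(90099 + 6612\right) + 16570\right)\right) + \left(162742 + 36318\right) = \left(\left(14120 - 1765 \sqrt{19}\right) + \left(96711 + 16570\right)\right) + 199060 = \left(\left(14120 - 1765 \sqrt{19}\right) + 113281\right) + 199060 = \left(127401 - 1765 \sqrt{19}\right) + 199060 = 326461 - 1765 \sqrt{19}$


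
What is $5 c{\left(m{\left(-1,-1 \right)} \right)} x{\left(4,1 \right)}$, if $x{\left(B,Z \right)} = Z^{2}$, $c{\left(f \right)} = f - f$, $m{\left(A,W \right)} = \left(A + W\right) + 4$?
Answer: $0$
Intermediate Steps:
$m{\left(A,W \right)} = 4 + A + W$
$c{\left(f \right)} = 0$
$5 c{\left(m{\left(-1,-1 \right)} \right)} x{\left(4,1 \right)} = 5 \cdot 0 \cdot 1^{2} = 0 \cdot 1 = 0$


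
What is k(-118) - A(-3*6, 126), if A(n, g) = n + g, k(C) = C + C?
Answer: -344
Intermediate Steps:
k(C) = 2*C
A(n, g) = g + n
k(-118) - A(-3*6, 126) = 2*(-118) - (126 - 3*6) = -236 - (126 - 18) = -236 - 1*108 = -236 - 108 = -344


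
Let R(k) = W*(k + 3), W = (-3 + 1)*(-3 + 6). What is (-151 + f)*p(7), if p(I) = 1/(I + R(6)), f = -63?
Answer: 214/47 ≈ 4.5532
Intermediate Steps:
W = -6 (W = -2*3 = -6)
R(k) = -18 - 6*k (R(k) = -6*(k + 3) = -6*(3 + k) = -18 - 6*k)
p(I) = 1/(-54 + I) (p(I) = 1/(I + (-18 - 6*6)) = 1/(I + (-18 - 36)) = 1/(I - 54) = 1/(-54 + I))
(-151 + f)*p(7) = (-151 - 63)/(-54 + 7) = -214/(-47) = -214*(-1/47) = 214/47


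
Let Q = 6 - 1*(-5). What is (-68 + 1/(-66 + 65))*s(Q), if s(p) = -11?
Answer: 759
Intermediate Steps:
Q = 11 (Q = 6 + 5 = 11)
(-68 + 1/(-66 + 65))*s(Q) = (-68 + 1/(-66 + 65))*(-11) = (-68 + 1/(-1))*(-11) = (-68 - 1)*(-11) = -69*(-11) = 759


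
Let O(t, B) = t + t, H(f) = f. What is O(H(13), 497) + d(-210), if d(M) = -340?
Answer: -314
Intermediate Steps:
O(t, B) = 2*t
O(H(13), 497) + d(-210) = 2*13 - 340 = 26 - 340 = -314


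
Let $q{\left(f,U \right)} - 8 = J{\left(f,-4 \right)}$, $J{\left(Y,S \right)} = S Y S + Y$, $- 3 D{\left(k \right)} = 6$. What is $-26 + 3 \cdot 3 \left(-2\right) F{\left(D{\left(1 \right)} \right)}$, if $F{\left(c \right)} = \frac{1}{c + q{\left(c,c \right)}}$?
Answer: $- \frac{355}{14} \approx -25.357$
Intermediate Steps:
$D{\left(k \right)} = -2$ ($D{\left(k \right)} = \left(- \frac{1}{3}\right) 6 = -2$)
$J{\left(Y,S \right)} = Y + Y S^{2}$ ($J{\left(Y,S \right)} = Y S^{2} + Y = Y + Y S^{2}$)
$q{\left(f,U \right)} = 8 + 17 f$ ($q{\left(f,U \right)} = 8 + f \left(1 + \left(-4\right)^{2}\right) = 8 + f \left(1 + 16\right) = 8 + f 17 = 8 + 17 f$)
$F{\left(c \right)} = \frac{1}{8 + 18 c}$ ($F{\left(c \right)} = \frac{1}{c + \left(8 + 17 c\right)} = \frac{1}{8 + 18 c}$)
$-26 + 3 \cdot 3 \left(-2\right) F{\left(D{\left(1 \right)} \right)} = -26 + 3 \cdot 3 \left(-2\right) \frac{1}{2 \left(4 + 9 \left(-2\right)\right)} = -26 + 9 \left(-2\right) \frac{1}{2 \left(4 - 18\right)} = -26 - 18 \frac{1}{2 \left(-14\right)} = -26 - 18 \cdot \frac{1}{2} \left(- \frac{1}{14}\right) = -26 - - \frac{9}{14} = -26 + \frac{9}{14} = - \frac{355}{14}$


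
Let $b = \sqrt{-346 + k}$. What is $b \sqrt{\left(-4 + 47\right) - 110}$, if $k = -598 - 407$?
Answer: $- \sqrt{90517} \approx -300.86$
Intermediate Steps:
$k = -1005$
$b = i \sqrt{1351}$ ($b = \sqrt{-346 - 1005} = \sqrt{-1351} = i \sqrt{1351} \approx 36.756 i$)
$b \sqrt{\left(-4 + 47\right) - 110} = i \sqrt{1351} \sqrt{\left(-4 + 47\right) - 110} = i \sqrt{1351} \sqrt{43 - 110} = i \sqrt{1351} \sqrt{-67} = i \sqrt{1351} i \sqrt{67} = - \sqrt{90517}$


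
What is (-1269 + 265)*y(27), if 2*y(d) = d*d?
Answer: -365958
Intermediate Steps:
y(d) = d**2/2 (y(d) = (d*d)/2 = d**2/2)
(-1269 + 265)*y(27) = (-1269 + 265)*((1/2)*27**2) = -502*729 = -1004*729/2 = -365958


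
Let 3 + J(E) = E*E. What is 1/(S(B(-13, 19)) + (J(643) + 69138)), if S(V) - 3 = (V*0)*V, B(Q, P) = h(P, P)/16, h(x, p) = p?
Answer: 1/482587 ≈ 2.0722e-6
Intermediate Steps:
J(E) = -3 + E² (J(E) = -3 + E*E = -3 + E²)
B(Q, P) = P/16
S(V) = 3 (S(V) = 3 + (V*0)*V = 3 + 0*V = 3 + 0 = 3)
1/(S(B(-13, 19)) + (J(643) + 69138)) = 1/(3 + ((-3 + 643²) + 69138)) = 1/(3 + ((-3 + 413449) + 69138)) = 1/(3 + (413446 + 69138)) = 1/(3 + 482584) = 1/482587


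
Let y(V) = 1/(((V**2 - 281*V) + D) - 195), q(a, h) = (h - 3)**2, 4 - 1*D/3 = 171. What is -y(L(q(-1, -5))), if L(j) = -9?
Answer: -1/1914 ≈ -0.00052247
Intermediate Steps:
D = -501 (D = 12 - 3*171 = 12 - 513 = -501)
q(a, h) = (-3 + h)**2
y(V) = 1/(-696 + V**2 - 281*V) (y(V) = 1/(((V**2 - 281*V) - 501) - 195) = 1/((-501 + V**2 - 281*V) - 195) = 1/(-696 + V**2 - 281*V))
-y(L(q(-1, -5))) = -1/(-696 + (-9)**2 - 281*(-9)) = -1/(-696 + 81 + 2529) = -1/1914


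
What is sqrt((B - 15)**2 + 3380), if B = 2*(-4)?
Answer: sqrt(3909) ≈ 62.522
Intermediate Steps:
B = -8
sqrt((B - 15)**2 + 3380) = sqrt((-8 - 15)**2 + 3380) = sqrt((-23)**2 + 3380) = sqrt(529 + 3380) = sqrt(3909)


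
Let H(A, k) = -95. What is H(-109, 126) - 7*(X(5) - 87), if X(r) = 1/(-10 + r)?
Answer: 2577/5 ≈ 515.40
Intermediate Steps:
H(-109, 126) - 7*(X(5) - 87) = -95 - 7*(1/(-10 + 5) - 87) = -95 - 7*(1/(-5) - 87) = -95 - 7*(-⅕ - 87) = -95 - 7*(-436)/5 = -95 - 1*(-3052/5) = -95 + 3052/5 = 2577/5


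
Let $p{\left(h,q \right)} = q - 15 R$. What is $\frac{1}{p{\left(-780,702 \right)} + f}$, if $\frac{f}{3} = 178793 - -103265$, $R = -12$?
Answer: $\frac{1}{847056} \approx 1.1806 \cdot 10^{-6}$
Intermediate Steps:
$p{\left(h,q \right)} = 180 + q$ ($p{\left(h,q \right)} = q - -180 = q + 180 = 180 + q$)
$f = 846174$ ($f = 3 \left(178793 - -103265\right) = 3 \left(178793 + 103265\right) = 3 \cdot 282058 = 846174$)
$\frac{1}{p{\left(-780,702 \right)} + f} = \frac{1}{\left(180 + 702\right) + 846174} = \frac{1}{882 + 846174} = \frac{1}{847056}$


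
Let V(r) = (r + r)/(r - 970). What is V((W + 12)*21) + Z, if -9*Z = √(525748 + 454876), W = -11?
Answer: -42/949 - 4*√61289/9 ≈ -110.07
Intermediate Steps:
V(r) = 2*r/(-970 + r) (V(r) = (2*r)/(-970 + r) = 2*r/(-970 + r))
Z = -4*√61289/9 (Z = -√(525748 + 454876)/9 = -4*√61289/9 ≈ -110.03)
V((W + 12)*21) + Z = 2*((-11 + 12)*21)/(-970 + (-11 + 12)*21) - 4*√61289/9 = 2*(1*21)/(-970 + 1*21) - 4*√61289/9 = 2*21/(-970 + 21) - 4*√61289/9 = 2*21/(-949) - 4*√61289/9 = 2*21*(-1/949) - 4*√61289/9 = -42/949 - 4*√61289/9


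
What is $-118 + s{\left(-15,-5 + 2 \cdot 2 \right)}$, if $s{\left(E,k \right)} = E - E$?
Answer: $-118$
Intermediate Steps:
$s{\left(E,k \right)} = 0$
$-118 + s{\left(-15,-5 + 2 \cdot 2 \right)} = -118 + 0 = -118$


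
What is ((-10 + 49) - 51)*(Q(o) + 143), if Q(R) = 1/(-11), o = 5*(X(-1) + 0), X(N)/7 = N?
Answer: -18864/11 ≈ -1714.9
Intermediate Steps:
X(N) = 7*N
o = -35 (o = 5*(7*(-1) + 0) = 5*(-7 + 0) = 5*(-7) = -35)
Q(R) = -1/11
((-10 + 49) - 51)*(Q(o) + 143) = ((-10 + 49) - 51)*(-1/11 + 143) = (39 - 51)*(1572/11) = -12*1572/11 = -18864/11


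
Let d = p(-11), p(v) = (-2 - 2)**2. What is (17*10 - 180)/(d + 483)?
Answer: -10/499 ≈ -0.020040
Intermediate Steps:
p(v) = 16 (p(v) = (-4)**2 = 16)
d = 16
(17*10 - 180)/(d + 483) = (17*10 - 180)/(16 + 483) = (170 - 180)/499 = -10*1/499 = -10/499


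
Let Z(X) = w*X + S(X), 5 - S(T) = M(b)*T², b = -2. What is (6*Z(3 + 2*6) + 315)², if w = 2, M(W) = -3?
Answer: 20930625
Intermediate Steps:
S(T) = 5 + 3*T² (S(T) = 5 - (-3)*T² = 5 + 3*T²)
Z(X) = 5 + 2*X + 3*X² (Z(X) = 2*X + (5 + 3*X²) = 5 + 2*X + 3*X²)
(6*Z(3 + 2*6) + 315)² = (6*(5 + 2*(3 + 2*6) + 3*(3 + 2*6)²) + 315)² = (6*(5 + 2*(3 + 12) + 3*(3 + 12)²) + 315)² = (6*(5 + 2*15 + 3*15²) + 315)² = (6*(5 + 30 + 3*225) + 315)² = (6*(5 + 30 + 675) + 315)² = (6*710 + 315)² = (4260 + 315)² = 4575² = 20930625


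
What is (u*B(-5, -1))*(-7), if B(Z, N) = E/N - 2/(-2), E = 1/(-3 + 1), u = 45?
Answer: -945/2 ≈ -472.50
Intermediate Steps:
E = -½ (E = 1/(-2) = -½ ≈ -0.50000)
B(Z, N) = 1 - 1/(2*N) (B(Z, N) = -1/(2*N) - 2/(-2) = -1/(2*N) - 2*(-½) = -1/(2*N) + 1 = 1 - 1/(2*N))
(u*B(-5, -1))*(-7) = (45*((-½ - 1)/(-1)))*(-7) = (45*(-1*(-3/2)))*(-7) = (45*(3/2))*(-7) = (135/2)*(-7) = -945/2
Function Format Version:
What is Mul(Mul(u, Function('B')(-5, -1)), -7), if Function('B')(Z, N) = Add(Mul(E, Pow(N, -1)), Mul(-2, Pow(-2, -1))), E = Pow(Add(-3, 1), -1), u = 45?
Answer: Rational(-945, 2) ≈ -472.50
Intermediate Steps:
E = Rational(-1, 2) (E = Pow(-2, -1) = Rational(-1, 2) ≈ -0.50000)
Function('B')(Z, N) = Add(1, Mul(Rational(-1, 2), Pow(N, -1))) (Function('B')(Z, N) = Add(Mul(Rational(-1, 2), Pow(N, -1)), Mul(-2, Pow(-2, -1))) = Add(Mul(Rational(-1, 2), Pow(N, -1)), Mul(-2, Rational(-1, 2))) = Add(Mul(Rational(-1, 2), Pow(N, -1)), 1) = Add(1, Mul(Rational(-1, 2), Pow(N, -1))))
Mul(Mul(u, Function('B')(-5, -1)), -7) = Mul(Mul(45, Mul(Pow(-1, -1), Add(Rational(-1, 2), -1))), -7) = Mul(Mul(45, Mul(-1, Rational(-3, 2))), -7) = Mul(Mul(45, Rational(3, 2)), -7) = Mul(Rational(135, 2), -7) = Rational(-945, 2)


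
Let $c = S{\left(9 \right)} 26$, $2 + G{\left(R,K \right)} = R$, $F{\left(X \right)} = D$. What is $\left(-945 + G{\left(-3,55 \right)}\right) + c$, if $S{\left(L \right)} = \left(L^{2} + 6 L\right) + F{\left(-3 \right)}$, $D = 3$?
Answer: $2638$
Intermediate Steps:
$F{\left(X \right)} = 3$
$G{\left(R,K \right)} = -2 + R$
$S{\left(L \right)} = 3 + L^{2} + 6 L$ ($S{\left(L \right)} = \left(L^{2} + 6 L\right) + 3 = 3 + L^{2} + 6 L$)
$c = 3588$ ($c = \left(3 + 9^{2} + 6 \cdot 9\right) 26 = \left(3 + 81 + 54\right) 26 = 138 \cdot 26 = 3588$)
$\left(-945 + G{\left(-3,55 \right)}\right) + c = \left(-945 - 5\right) + 3588 = -950 + 3588 = 2638$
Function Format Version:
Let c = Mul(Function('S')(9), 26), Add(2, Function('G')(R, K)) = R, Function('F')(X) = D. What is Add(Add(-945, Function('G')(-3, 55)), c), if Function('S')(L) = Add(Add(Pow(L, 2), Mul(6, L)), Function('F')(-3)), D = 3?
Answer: 2638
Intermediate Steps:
Function('F')(X) = 3
Function('G')(R, K) = Add(-2, R)
Function('S')(L) = Add(3, Pow(L, 2), Mul(6, L)) (Function('S')(L) = Add(Add(Pow(L, 2), Mul(6, L)), 3) = Add(3, Pow(L, 2), Mul(6, L)))
c = 3588 (c = Mul(Add(3, Pow(9, 2), Mul(6, 9)), 26) = Mul(Add(3, 81, 54), 26) = Mul(138, 26) = 3588)
Add(Add(-945, Function('G')(-3, 55)), c) = Add(Add(-945, Add(-2, -3)), 3588) = Add(Add(-945, -5), 3588) = Add(-950, 3588) = 2638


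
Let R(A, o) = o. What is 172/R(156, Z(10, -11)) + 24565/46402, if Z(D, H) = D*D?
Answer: 2609411/1160050 ≈ 2.2494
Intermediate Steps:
Z(D, H) = D²
172/R(156, Z(10, -11)) + 24565/46402 = 172/(10²) + 24565/46402 = 172/100 + 24565*(1/46402) = 172*(1/100) + 24565/46402 = 43/25 + 24565/46402 = 2609411/1160050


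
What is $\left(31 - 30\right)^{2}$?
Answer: $1$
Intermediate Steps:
$\left(31 - 30\right)^{2} = 1^{2} = 1$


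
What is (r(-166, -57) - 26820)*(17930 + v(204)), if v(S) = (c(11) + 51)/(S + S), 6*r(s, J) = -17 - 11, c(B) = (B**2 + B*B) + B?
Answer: -73590897832/153 ≈ -4.8099e+8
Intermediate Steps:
c(B) = B + 2*B**2 (c(B) = (B**2 + B**2) + B = 2*B**2 + B = B + 2*B**2)
r(s, J) = -14/3 (r(s, J) = (-17 - 11)/6 = (1/6)*(-28) = -14/3)
v(S) = 152/S (v(S) = (11*(1 + 2*11) + 51)/(S + S) = (11*(1 + 22) + 51)/((2*S)) = (11*23 + 51)*(1/(2*S)) = (253 + 51)*(1/(2*S)) = 304*(1/(2*S)) = 152/S)
(r(-166, -57) - 26820)*(17930 + v(204)) = (-14/3 - 26820)*(17930 + 152/204) = -80474*(17930 + 152*(1/204))/3 = -80474*(17930 + 38/51)/3 = -80474/3*914468/51 = -73590897832/153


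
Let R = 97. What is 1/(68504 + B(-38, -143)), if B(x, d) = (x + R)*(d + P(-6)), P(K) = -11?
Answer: 1/59418 ≈ 1.6830e-5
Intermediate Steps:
B(x, d) = (-11 + d)*(97 + x) (B(x, d) = (x + 97)*(d - 11) = (97 + x)*(-11 + d) = (-11 + d)*(97 + x))
1/(68504 + B(-38, -143)) = 1/(68504 + (-1067 - 11*(-38) + 97*(-143) - 143*(-38))) = 1/(68504 + (-1067 + 418 - 13871 + 5434)) = 1/(68504 - 9086) = 1/59418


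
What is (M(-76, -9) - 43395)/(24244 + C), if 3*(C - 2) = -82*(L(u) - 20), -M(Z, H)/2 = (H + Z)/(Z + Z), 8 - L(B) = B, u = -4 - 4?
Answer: -9894315/5553016 ≈ -1.7818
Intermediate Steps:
u = -8
L(B) = 8 - B
M(Z, H) = -(H + Z)/Z (M(Z, H) = -2*(H + Z)/(Z + Z) = -2*(H + Z)/(2*Z) = -2*(H + Z)*1/(2*Z) = -(H + Z)/Z)
C = 334/3 (C = 2 + (-82*((8 - 1*(-8)) - 20))/3 = 2 + (-82*((8 + 8) - 20))/3 = 2 + (-82*(16 - 20))/3 = 2 + (-82*(-4))/3 = 2 + (⅓)*328 = 2 + 328/3 = 334/3 ≈ 111.33)
(M(-76, -9) - 43395)/(24244 + C) = ((-1*(-9) - 1*(-76))/(-76) - 43395)/(24244 + 334/3) = (-(9 + 76)/76 - 43395)/(73066/3) = (-1/76*85 - 43395)*(3/73066) = (-85/76 - 43395)*(3/73066) = -3298105/76*3/73066 = -9894315/5553016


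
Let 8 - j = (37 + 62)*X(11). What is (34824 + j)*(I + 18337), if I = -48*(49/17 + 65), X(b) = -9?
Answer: 9157126651/17 ≈ 5.3865e+8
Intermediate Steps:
I = -55392/17 (I = -48*(49*(1/17) + 65) = -48*(49/17 + 65) = -48*1154/17 = -55392/17 ≈ -3258.4)
j = 899 (j = 8 - (37 + 62)*(-9) = 8 - 99*(-9) = 8 - 1*(-891) = 8 + 891 = 899)
(34824 + j)*(I + 18337) = (34824 + 899)*(-55392/17 + 18337) = 35723*(256337/17) = 9157126651/17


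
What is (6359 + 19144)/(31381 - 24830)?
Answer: 25503/6551 ≈ 3.8930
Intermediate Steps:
(6359 + 19144)/(31381 - 24830) = 25503/6551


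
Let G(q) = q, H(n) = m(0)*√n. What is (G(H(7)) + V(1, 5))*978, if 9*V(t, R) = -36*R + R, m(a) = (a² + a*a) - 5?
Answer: -57050/3 - 4890*√7 ≈ -31954.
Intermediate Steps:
m(a) = -5 + 2*a² (m(a) = (a² + a²) - 5 = 2*a² - 5 = -5 + 2*a²)
V(t, R) = -35*R/9 (V(t, R) = (-36*R + R)/9 = (-35*R)/9 = -35*R/9)
H(n) = -5*√n (H(n) = (-5 + 2*0²)*√n = (-5 + 2*0)*√n = (-5 + 0)*√n = -5*√n)
(G(H(7)) + V(1, 5))*978 = (-5*√7 - 35/9*5)*978 = (-5*√7 - 175/9)*978 = (-175/9 - 5*√7)*978 = -57050/3 - 4890*√7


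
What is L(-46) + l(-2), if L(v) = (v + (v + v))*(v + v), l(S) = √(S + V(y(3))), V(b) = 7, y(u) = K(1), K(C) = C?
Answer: 12696 + √5 ≈ 12698.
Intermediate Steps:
y(u) = 1
l(S) = √(7 + S) (l(S) = √(S + 7) = √(7 + S))
L(v) = 6*v² (L(v) = (v + 2*v)*(2*v) = (3*v)*(2*v) = 6*v²)
L(-46) + l(-2) = 6*(-46)² + √(7 - 2) = 6*2116 + √5 = 12696 + √5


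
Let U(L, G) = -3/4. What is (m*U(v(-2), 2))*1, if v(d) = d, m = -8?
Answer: 6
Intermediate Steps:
U(L, G) = -¾ (U(L, G) = -3*¼ = -¾)
(m*U(v(-2), 2))*1 = -8*(-¾)*1 = 6*1 = 6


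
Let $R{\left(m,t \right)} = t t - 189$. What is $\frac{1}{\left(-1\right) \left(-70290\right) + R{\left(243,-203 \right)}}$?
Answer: $\frac{1}{111310} \approx 8.9839 \cdot 10^{-6}$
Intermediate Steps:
$R{\left(m,t \right)} = -189 + t^{2}$ ($R{\left(m,t \right)} = t^{2} - 189 = -189 + t^{2}$)
$\frac{1}{\left(-1\right) \left(-70290\right) + R{\left(243,-203 \right)}} = \frac{1}{\left(-1\right) \left(-70290\right) - \left(189 - \left(-203\right)^{2}\right)} = \frac{1}{70290 + \left(-189 + 41209\right)} = \frac{1}{70290 + 41020} = \frac{1}{111310}$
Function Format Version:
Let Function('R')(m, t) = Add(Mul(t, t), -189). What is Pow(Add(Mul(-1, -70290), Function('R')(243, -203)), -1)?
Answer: Rational(1, 111310) ≈ 8.9839e-6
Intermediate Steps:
Function('R')(m, t) = Add(-189, Pow(t, 2)) (Function('R')(m, t) = Add(Pow(t, 2), -189) = Add(-189, Pow(t, 2)))
Pow(Add(Mul(-1, -70290), Function('R')(243, -203)), -1) = Pow(Add(Mul(-1, -70290), Add(-189, Pow(-203, 2))), -1) = Pow(Add(70290, Add(-189, 41209)), -1) = Pow(Add(70290, 41020), -1) = Pow(111310, -1) = Rational(1, 111310)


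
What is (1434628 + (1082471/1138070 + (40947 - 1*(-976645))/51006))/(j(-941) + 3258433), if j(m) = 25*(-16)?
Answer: 41639535515965513/94561798824753930 ≈ 0.44034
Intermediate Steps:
j(m) = -400
(1434628 + (1082471/1138070 + (40947 - 1*(-976645))/51006))/(j(-941) + 3258433) = (1434628 + (1082471/1138070 + (40947 - 1*(-976645))/51006))/(-400 + 3258433) = (1434628 + (1082471*(1/1138070) + (40947 + 976645)*(1/51006)))/3258033 = (1434628 + (1082471/1138070 + 1017592*(1/51006)))*(1/3258033) = (1434628 + (1082471/1138070 + 508796/25503))*(1/3258033) = (1434628 + 606651721633/29024199210)*(1/3258033) = (41639535515965513/29024199210)*(1/3258033) = 41639535515965513/94561798824753930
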